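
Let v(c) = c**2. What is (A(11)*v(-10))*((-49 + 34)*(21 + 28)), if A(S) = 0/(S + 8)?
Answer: 0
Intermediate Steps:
A(S) = 0 (A(S) = 0/(8 + S) = 0)
(A(11)*v(-10))*((-49 + 34)*(21 + 28)) = (0*(-10)**2)*((-49 + 34)*(21 + 28)) = (0*100)*(-15*49) = 0*(-735) = 0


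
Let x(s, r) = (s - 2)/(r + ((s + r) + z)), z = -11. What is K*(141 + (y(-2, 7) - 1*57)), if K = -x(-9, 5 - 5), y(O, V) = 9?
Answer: -1023/20 ≈ -51.150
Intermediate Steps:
x(s, r) = (-2 + s)/(-11 + s + 2*r) (x(s, r) = (s - 2)/(r + ((s + r) - 11)) = (-2 + s)/(r + ((r + s) - 11)) = (-2 + s)/(r + (-11 + r + s)) = (-2 + s)/(-11 + s + 2*r))
K = -11/20 (K = -(-2 - 9)/(-11 - 9 + 2*(5 - 5)) = -(-11)/(-11 - 9 + 2*0) = -(-11)/(-11 - 9 + 0) = -(-11)/(-20) = -(-1)*(-11)/20 = -1*11/20 = -11/20 ≈ -0.55000)
K*(141 + (y(-2, 7) - 1*57)) = -11*(141 + (9 - 1*57))/20 = -11*(141 + (9 - 57))/20 = -11*(141 - 48)/20 = -11/20*93 = -1023/20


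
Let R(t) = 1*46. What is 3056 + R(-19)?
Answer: 3102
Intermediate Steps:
R(t) = 46
3056 + R(-19) = 3056 + 46 = 3102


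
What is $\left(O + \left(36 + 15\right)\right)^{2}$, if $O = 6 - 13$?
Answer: $1936$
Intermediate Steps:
$O = -7$
$\left(O + \left(36 + 15\right)\right)^{2} = \left(-7 + \left(36 + 15\right)\right)^{2} = \left(-7 + 51\right)^{2} = 44^{2} = 1936$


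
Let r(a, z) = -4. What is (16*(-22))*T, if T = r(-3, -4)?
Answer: 1408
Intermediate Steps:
T = -4
(16*(-22))*T = (16*(-22))*(-4) = -352*(-4) = 1408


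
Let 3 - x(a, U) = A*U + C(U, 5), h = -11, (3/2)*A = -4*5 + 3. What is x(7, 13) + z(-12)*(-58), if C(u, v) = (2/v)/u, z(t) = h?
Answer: 153719/195 ≈ 788.30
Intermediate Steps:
A = -34/3 (A = 2*(-4*5 + 3)/3 = 2*(-20 + 3)/3 = (⅔)*(-17) = -34/3 ≈ -11.333)
z(t) = -11
C(u, v) = 2/(u*v)
x(a, U) = 3 - 2/(5*U) + 34*U/3 (x(a, U) = 3 - (-34*U/3 + 2/(U*5)) = 3 - (-34*U/3 + 2*(⅕)/U) = 3 - (-34*U/3 + 2/(5*U)) = 3 + (-2/(5*U) + 34*U/3) = 3 - 2/(5*U) + 34*U/3)
x(7, 13) + z(-12)*(-58) = (3 - ⅖/13 + (34/3)*13) - 11*(-58) = (3 - ⅖*1/13 + 442/3) + 638 = (3 - 2/65 + 442/3) + 638 = 29309/195 + 638 = 153719/195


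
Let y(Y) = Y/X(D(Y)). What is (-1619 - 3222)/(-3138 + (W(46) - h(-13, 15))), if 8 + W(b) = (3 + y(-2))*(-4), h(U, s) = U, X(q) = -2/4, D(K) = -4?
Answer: 4841/3161 ≈ 1.5315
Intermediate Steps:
X(q) = -½ (X(q) = -2*¼ = -½)
y(Y) = -2*Y (y(Y) = Y/(-½) = Y*(-2) = -2*Y)
W(b) = -36 (W(b) = -8 + (3 - 2*(-2))*(-4) = -8 + (3 + 4)*(-4) = -8 + 7*(-4) = -8 - 28 = -36)
(-1619 - 3222)/(-3138 + (W(46) - h(-13, 15))) = (-1619 - 3222)/(-3138 + (-36 - 1*(-13))) = -4841/(-3138 + (-36 + 13)) = -4841/(-3138 - 23) = -4841/(-3161) = -4841*(-1/3161) = 4841/3161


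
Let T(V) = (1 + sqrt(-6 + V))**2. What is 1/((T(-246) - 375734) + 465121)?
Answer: -I/(-89136*I + 12*sqrt(7)) ≈ 1.1219e-5 - 3.996e-9*I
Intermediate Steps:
1/((T(-246) - 375734) + 465121) = 1/(((1 + sqrt(-6 - 246))**2 - 375734) + 465121) = 1/(((1 + sqrt(-252))**2 - 375734) + 465121) = 1/(((1 + 6*I*sqrt(7))**2 - 375734) + 465121) = 1/((-375734 + (1 + 6*I*sqrt(7))**2) + 465121) = 1/(89387 + (1 + 6*I*sqrt(7))**2)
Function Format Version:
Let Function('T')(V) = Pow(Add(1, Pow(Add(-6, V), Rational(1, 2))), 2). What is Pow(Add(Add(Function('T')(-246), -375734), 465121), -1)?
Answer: Mul(-1, I, Pow(Add(Mul(-89136, I), Mul(12, Pow(7, Rational(1, 2)))), -1)) ≈ Add(1.1219e-5, Mul(-3.9960e-9, I))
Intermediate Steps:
Pow(Add(Add(Function('T')(-246), -375734), 465121), -1) = Pow(Add(Add(Pow(Add(1, Pow(Add(-6, -246), Rational(1, 2))), 2), -375734), 465121), -1) = Pow(Add(Add(Pow(Add(1, Pow(-252, Rational(1, 2))), 2), -375734), 465121), -1) = Pow(Add(Add(Pow(Add(1, Mul(6, I, Pow(7, Rational(1, 2)))), 2), -375734), 465121), -1) = Pow(Add(Add(-375734, Pow(Add(1, Mul(6, I, Pow(7, Rational(1, 2)))), 2)), 465121), -1) = Pow(Add(89387, Pow(Add(1, Mul(6, I, Pow(7, Rational(1, 2)))), 2)), -1)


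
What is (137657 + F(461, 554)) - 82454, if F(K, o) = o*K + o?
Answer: 311151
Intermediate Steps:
F(K, o) = o + K*o (F(K, o) = K*o + o = o + K*o)
(137657 + F(461, 554)) - 82454 = (137657 + 554*(1 + 461)) - 82454 = (137657 + 554*462) - 82454 = (137657 + 255948) - 82454 = 393605 - 82454 = 311151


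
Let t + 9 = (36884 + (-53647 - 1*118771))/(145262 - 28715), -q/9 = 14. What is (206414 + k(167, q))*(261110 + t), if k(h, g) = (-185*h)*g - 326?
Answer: 41576633201133918/38849 ≈ 1.0702e+12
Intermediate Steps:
q = -126 (q = -9*14 = -126)
k(h, g) = -326 - 185*g*h (k(h, g) = -185*g*h - 326 = -326 - 185*g*h)
t = -394819/38849 (t = -9 + (36884 + (-53647 - 1*118771))/(145262 - 28715) = -9 + (36884 + (-53647 - 118771))/116547 = -9 + (36884 - 172418)*(1/116547) = -9 - 135534*1/116547 = -9 - 45178/38849 = -394819/38849 ≈ -10.163)
(206414 + k(167, q))*(261110 + t) = (206414 + (-326 - 185*(-126)*167))*(261110 - 394819/38849) = (206414 + (-326 + 3892770))*(10143467571/38849) = (206414 + 3892444)*(10143467571/38849) = 4098858*(10143467571/38849) = 41576633201133918/38849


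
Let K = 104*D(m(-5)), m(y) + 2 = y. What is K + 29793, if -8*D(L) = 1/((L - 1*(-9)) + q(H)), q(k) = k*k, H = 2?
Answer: 178745/6 ≈ 29791.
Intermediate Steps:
q(k) = k**2
m(y) = -2 + y
D(L) = -1/(8*(13 + L)) (D(L) = -1/(8*((L - 1*(-9)) + 2**2)) = -1/(8*((L + 9) + 4)) = -1/(8*((9 + L) + 4)) = -1/(8*(13 + L)))
K = -13/6 (K = 104*(-1/(104 + 8*(-2 - 5))) = 104*(-1/(104 + 8*(-7))) = 104*(-1/(104 - 56)) = 104*(-1/48) = -13/6 ≈ -2.1667)
K + 29793 = -13/6 + 29793 = 178745/6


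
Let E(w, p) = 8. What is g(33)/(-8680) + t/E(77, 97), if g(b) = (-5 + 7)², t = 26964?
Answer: 3656992/1085 ≈ 3370.5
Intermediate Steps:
g(b) = 4 (g(b) = 2² = 4)
g(33)/(-8680) + t/E(77, 97) = 4/(-8680) + 26964/8 = 4*(-1/8680) + 26964*(⅛) = -1/2170 + 6741/2 = 3656992/1085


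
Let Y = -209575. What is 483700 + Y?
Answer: 274125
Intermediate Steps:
483700 + Y = 483700 - 209575 = 274125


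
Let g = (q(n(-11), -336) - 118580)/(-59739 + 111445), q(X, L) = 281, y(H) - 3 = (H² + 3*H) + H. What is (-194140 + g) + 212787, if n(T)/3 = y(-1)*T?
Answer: 964043483/51706 ≈ 18645.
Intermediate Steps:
y(H) = 3 + H² + 4*H (y(H) = 3 + ((H² + 3*H) + H) = 3 + (H² + 4*H) = 3 + H² + 4*H)
n(T) = 0 (n(T) = 3*((3 + (-1)² + 4*(-1))*T) = 3*((3 + 1 - 4)*T) = 3*(0*T) = 3*0 = 0)
g = -118299/51706 (g = (281 - 118580)/(-59739 + 111445) = -118299/51706 ≈ -2.2879)
(-194140 + g) + 212787 = (-194140 - 118299/51706) + 212787 = -10038321139/51706 + 212787 = 964043483/51706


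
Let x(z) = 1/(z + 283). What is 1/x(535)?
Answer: 818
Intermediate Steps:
x(z) = 1/(283 + z)
1/x(535) = 1/(1/(283 + 535)) = 1/(1/818) = 818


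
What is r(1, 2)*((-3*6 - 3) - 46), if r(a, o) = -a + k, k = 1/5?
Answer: 268/5 ≈ 53.600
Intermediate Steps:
k = ⅕ ≈ 0.20000
r(a, o) = ⅕ - a (r(a, o) = -a + ⅕ = ⅕ - a)
r(1, 2)*((-3*6 - 3) - 46) = (⅕ - 1*1)*((-3*6 - 3) - 46) = (⅕ - 1)*((-18 - 3) - 46) = -4*(-21 - 46)/5 = -⅘*(-67) = 268/5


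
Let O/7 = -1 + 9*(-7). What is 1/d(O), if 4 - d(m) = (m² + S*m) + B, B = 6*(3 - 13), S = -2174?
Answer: -1/1174592 ≈ -8.5136e-7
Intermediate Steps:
B = -60 (B = 6*(-10) = -60)
O = -448 (O = 7*(-1 + 9*(-7)) = 7*(-1 - 63) = 7*(-64) = -448)
d(m) = 64 - m² + 2174*m (d(m) = 4 - ((m² - 2174*m) - 60) = 4 - (-60 + m² - 2174*m) = 4 + (60 - m² + 2174*m) = 64 - m² + 2174*m)
1/d(O) = 1/(64 - 1*(-448)² + 2174*(-448)) = 1/(64 - 1*200704 - 973952) = 1/(64 - 200704 - 973952) = 1/(-1174592) = -1/1174592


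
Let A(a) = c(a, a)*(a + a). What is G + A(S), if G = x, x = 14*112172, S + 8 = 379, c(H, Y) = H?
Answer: 1845690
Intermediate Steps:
S = 371 (S = -8 + 379 = 371)
x = 1570408
A(a) = 2*a² (A(a) = a*(a + a) = a*(2*a) = 2*a²)
G = 1570408
G + A(S) = 1570408 + 2*371² = 1570408 + 2*137641 = 1570408 + 275282 = 1845690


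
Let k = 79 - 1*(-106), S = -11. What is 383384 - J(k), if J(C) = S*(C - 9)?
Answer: 385320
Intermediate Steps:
k = 185 (k = 79 + 106 = 185)
J(C) = 99 - 11*C (J(C) = -11*(C - 9) = -11*(-9 + C) = 99 - 11*C)
383384 - J(k) = 383384 - (99 - 11*185) = 383384 - (99 - 2035) = 383384 - 1*(-1936) = 383384 + 1936 = 385320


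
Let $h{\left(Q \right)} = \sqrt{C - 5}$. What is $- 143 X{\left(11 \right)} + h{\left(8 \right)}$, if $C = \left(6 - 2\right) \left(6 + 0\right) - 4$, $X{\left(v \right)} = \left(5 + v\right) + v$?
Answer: $-3861 + \sqrt{15} \approx -3857.1$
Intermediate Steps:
$X{\left(v \right)} = 5 + 2 v$
$C = 20$ ($C = 4 \cdot 6 - 4 = 24 - 4 = 20$)
$h{\left(Q \right)} = \sqrt{15}$ ($h{\left(Q \right)} = \sqrt{20 - 5} = \sqrt{15}$)
$- 143 X{\left(11 \right)} + h{\left(8 \right)} = - 143 \left(5 + 2 \cdot 11\right) + \sqrt{15} = - 143 \left(5 + 22\right) + \sqrt{15} = \left(-143\right) 27 + \sqrt{15} = -3861 + \sqrt{15}$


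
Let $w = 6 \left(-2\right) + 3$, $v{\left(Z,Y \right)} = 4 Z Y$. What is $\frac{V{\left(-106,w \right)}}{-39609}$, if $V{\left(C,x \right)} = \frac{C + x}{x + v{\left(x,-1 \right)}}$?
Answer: $\frac{115}{1069443} \approx 0.00010753$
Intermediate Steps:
$v{\left(Z,Y \right)} = 4 Y Z$
$w = -9$ ($w = -12 + 3 = -9$)
$V{\left(C,x \right)} = - \frac{C + x}{3 x}$ ($V{\left(C,x \right)} = \frac{C + x}{x + 4 \left(-1\right) x} = \frac{C + x}{x - 4 x} = \frac{C + x}{\left(-3\right) x} = \left(C + x\right) \left(- \frac{1}{3 x}\right) = - \frac{C + x}{3 x}$)
$\frac{V{\left(-106,w \right)}}{-39609} = \frac{\frac{1}{3} \frac{1}{-9} \left(\left(-1\right) \left(-106\right) - -9\right)}{-39609} = \frac{1}{3} \left(- \frac{1}{9}\right) \left(106 + 9\right) \left(- \frac{1}{39609}\right) = \frac{1}{3} \left(- \frac{1}{9}\right) 115 \left(- \frac{1}{39609}\right) = \left(- \frac{115}{27}\right) \left(- \frac{1}{39609}\right) = \frac{115}{1069443}$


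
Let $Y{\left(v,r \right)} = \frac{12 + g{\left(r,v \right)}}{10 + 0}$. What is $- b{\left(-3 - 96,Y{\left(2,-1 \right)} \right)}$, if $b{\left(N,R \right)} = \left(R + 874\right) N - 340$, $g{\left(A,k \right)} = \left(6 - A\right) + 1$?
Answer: $87064$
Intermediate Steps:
$g{\left(A,k \right)} = 7 - A$
$Y{\left(v,r \right)} = \frac{19}{10} - \frac{r}{10}$ ($Y{\left(v,r \right)} = \frac{12 - \left(-7 + r\right)}{10 + 0} = \frac{19 - r}{10} = \left(19 - r\right) \frac{1}{10} = \frac{19}{10} - \frac{r}{10}$)
$b{\left(N,R \right)} = -340 + N \left(874 + R\right)$ ($b{\left(N,R \right)} = \left(874 + R\right) N - 340 = N \left(874 + R\right) - 340 = -340 + N \left(874 + R\right)$)
$- b{\left(-3 - 96,Y{\left(2,-1 \right)} \right)} = - (-340 + 874 \left(-3 - 96\right) + \left(-3 - 96\right) \left(\frac{19}{10} - - \frac{1}{10}\right)) = - (-340 + 874 \left(-3 - 96\right) + \left(-3 - 96\right) \left(\frac{19}{10} + \frac{1}{10}\right)) = - (-340 + 874 \left(-99\right) - 198) = - (-340 - 86526 - 198) = \left(-1\right) \left(-87064\right) = 87064$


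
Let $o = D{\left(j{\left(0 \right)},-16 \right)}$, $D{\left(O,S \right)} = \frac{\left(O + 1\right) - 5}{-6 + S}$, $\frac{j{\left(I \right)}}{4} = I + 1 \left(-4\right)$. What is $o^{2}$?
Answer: $\frac{100}{121} \approx 0.82645$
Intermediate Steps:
$j{\left(I \right)} = -16 + 4 I$ ($j{\left(I \right)} = 4 \left(I + 1 \left(-4\right)\right) = 4 \left(I - 4\right) = 4 \left(-4 + I\right) = -16 + 4 I$)
$D{\left(O,S \right)} = \frac{-4 + O}{-6 + S}$ ($D{\left(O,S \right)} = \frac{\left(1 + O\right) - 5}{-6 + S} = \frac{-4 + O}{-6 + S}$)
$o = \frac{10}{11}$ ($o = \frac{-4 + \left(-16 + 4 \cdot 0\right)}{-6 - 16} = \frac{-4 + \left(-16 + 0\right)}{-22} = - \frac{-4 - 16}{22} = \left(- \frac{1}{22}\right) \left(-20\right) = \frac{10}{11} \approx 0.90909$)
$o^{2} = \left(\frac{10}{11}\right)^{2} = \frac{100}{121}$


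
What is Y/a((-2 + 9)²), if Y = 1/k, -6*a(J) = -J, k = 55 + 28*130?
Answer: 6/181055 ≈ 3.3139e-5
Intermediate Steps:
k = 3695 (k = 55 + 3640 = 3695)
a(J) = J/6 (a(J) = -(-1)*J/6 = J/6)
Y = 1/3695 ≈ 0.00027064
Y/a((-2 + 9)²) = 1/(3695*(((-2 + 9)²/6))) = 1/(3695*(((⅙)*7²))) = 1/(3695*(((⅙)*49))) = 1/(3695*(49/6)) = (1/3695)*(6/49) = 6/181055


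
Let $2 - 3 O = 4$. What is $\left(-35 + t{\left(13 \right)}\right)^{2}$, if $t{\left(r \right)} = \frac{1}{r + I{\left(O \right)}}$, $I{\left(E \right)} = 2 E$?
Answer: $\frac{1493284}{1225} \approx 1219.0$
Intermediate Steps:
$O = - \frac{2}{3}$ ($O = \frac{2}{3} - \frac{4}{3} = - \frac{2}{3} \approx -0.66667$)
$t{\left(r \right)} = \frac{1}{- \frac{4}{3} + r}$ ($t{\left(r \right)} = \frac{1}{r + 2 \left(- \frac{2}{3}\right)} = \frac{1}{r - \frac{4}{3}} = \frac{1}{- \frac{4}{3} + r}$)
$\left(-35 + t{\left(13 \right)}\right)^{2} = \left(-35 + \frac{3}{-4 + 3 \cdot 13}\right)^{2} = \left(-35 + \frac{3}{-4 + 39}\right)^{2} = \left(-35 + \frac{3}{35}\right)^{2} = \left(- \frac{1222}{35}\right)^{2} = \frac{1493284}{1225}$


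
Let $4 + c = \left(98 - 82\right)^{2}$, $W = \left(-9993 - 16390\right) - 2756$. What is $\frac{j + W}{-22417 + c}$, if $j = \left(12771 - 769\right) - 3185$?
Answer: $\frac{20322}{22165} \approx 0.91685$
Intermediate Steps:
$W = -29139$ ($W = -26383 - 2756 = -29139$)
$c = 252$ ($c = -4 + \left(98 - 82\right)^{2} = -4 + 16^{2} = -4 + 256 = 252$)
$j = 8817$ ($j = 12002 - 3185 = 8817$)
$\frac{j + W}{-22417 + c} = \frac{8817 - 29139}{-22417 + 252} = - \frac{20322}{-22165} = \left(-20322\right) \left(- \frac{1}{22165}\right) = \frac{20322}{22165}$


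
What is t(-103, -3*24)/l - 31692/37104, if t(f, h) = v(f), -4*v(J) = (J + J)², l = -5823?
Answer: 17424485/18004716 ≈ 0.96777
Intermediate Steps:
v(J) = -J² (v(J) = -(J + J)²/4 = -4*J²/4 = -J²)
t(f, h) = -f²
t(-103, -3*24)/l - 31692/37104 = -1*(-103)²/(-5823) - 31692/37104 = -1*10609*(-1/5823) - 31692*1/37104 = -10609*(-1/5823) - 2641/3092 = 10609/5823 - 2641/3092 = 17424485/18004716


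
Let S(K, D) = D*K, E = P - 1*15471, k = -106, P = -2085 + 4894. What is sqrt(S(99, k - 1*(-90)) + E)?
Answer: I*sqrt(14246) ≈ 119.36*I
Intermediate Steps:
P = 2809
E = -12662 (E = 2809 - 1*15471 = 2809 - 15471 = -12662)
sqrt(S(99, k - 1*(-90)) + E) = sqrt((-106 - 1*(-90))*99 - 12662) = sqrt((-106 + 90)*99 - 12662) = sqrt(-16*99 - 12662) = sqrt(-1584 - 12662) = sqrt(-14246) = I*sqrt(14246)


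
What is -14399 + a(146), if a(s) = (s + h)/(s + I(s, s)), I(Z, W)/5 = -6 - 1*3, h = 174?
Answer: -1453979/101 ≈ -14396.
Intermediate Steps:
I(Z, W) = -45 (I(Z, W) = 5*(-6 - 1*3) = 5*(-6 - 3) = 5*(-9) = -45)
a(s) = (174 + s)/(-45 + s) (a(s) = (s + 174)/(s - 45) = (174 + s)/(-45 + s))
-14399 + a(146) = -14399 + (174 + 146)/(-45 + 146) = -14399 + 320/101 = -1453979/101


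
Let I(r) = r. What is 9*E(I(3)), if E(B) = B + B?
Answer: 54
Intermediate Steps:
E(B) = 2*B
9*E(I(3)) = 9*(2*3) = 9*6 = 54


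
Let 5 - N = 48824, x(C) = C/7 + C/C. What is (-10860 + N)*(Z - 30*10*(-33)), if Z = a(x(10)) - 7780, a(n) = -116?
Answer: -119596716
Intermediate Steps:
x(C) = 1 + C/7 (x(C) = C*(⅐) + 1 = C/7 + 1 = 1 + C/7)
N = -48819 (N = 5 - 1*48824 = 5 - 48824 = -48819)
Z = -7896 (Z = -116 - 7780 = -7896)
(-10860 + N)*(Z - 30*10*(-33)) = (-10860 - 48819)*(-7896 - 30*10*(-33)) = -59679*(-7896 - 300*(-33)) = -59679*(-7896 + 9900) = -59679*2004 = -119596716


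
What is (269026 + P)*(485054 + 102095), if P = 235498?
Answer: 296230762076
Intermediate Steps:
(269026 + P)*(485054 + 102095) = (269026 + 235498)*(485054 + 102095) = 504524*587149 = 296230762076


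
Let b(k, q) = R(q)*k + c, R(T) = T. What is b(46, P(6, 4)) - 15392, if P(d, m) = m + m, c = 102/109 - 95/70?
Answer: -22927267/1526 ≈ -15024.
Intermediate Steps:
c = -643/1526 (c = 102*(1/109) - 95*1/70 = 102/109 - 19/14 = -643/1526 ≈ -0.42136)
P(d, m) = 2*m
b(k, q) = -643/1526 + k*q (b(k, q) = q*k - 643/1526 = k*q - 643/1526 = -643/1526 + k*q)
b(46, P(6, 4)) - 15392 = (-643/1526 + 46*(2*4)) - 15392 = (-643/1526 + 46*8) - 15392 = (-643/1526 + 368) - 15392 = 560925/1526 - 15392 = -22927267/1526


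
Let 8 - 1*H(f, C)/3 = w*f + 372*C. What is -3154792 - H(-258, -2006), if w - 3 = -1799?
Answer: -4003408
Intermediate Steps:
w = -1796 (w = 3 - 1799 = -1796)
H(f, C) = 24 - 1116*C + 5388*f (H(f, C) = 24 - 3*(-1796*f + 372*C) = 24 + (-1116*C + 5388*f) = 24 - 1116*C + 5388*f)
-3154792 - H(-258, -2006) = -3154792 - (24 - 1116*(-2006) + 5388*(-258)) = -3154792 - (24 + 2238696 - 1390104) = -3154792 - 1*848616 = -3154792 - 848616 = -4003408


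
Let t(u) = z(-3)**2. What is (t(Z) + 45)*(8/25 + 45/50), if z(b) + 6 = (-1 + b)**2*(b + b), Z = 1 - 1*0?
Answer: 637389/50 ≈ 12748.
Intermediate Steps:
Z = 1 (Z = 1 + 0 = 1)
z(b) = -6 + 2*b*(-1 + b)**2 (z(b) = -6 + (-1 + b)**2*(b + b) = -6 + (-1 + b)**2*(2*b) = -6 + 2*b*(-1 + b)**2)
t(u) = 10404 (t(u) = (-6 + 2*(-3)*(-1 - 3)**2)**2 = (-6 + 2*(-3)*(-4)**2)**2 = (-6 + 2*(-3)*16)**2 = (-6 - 96)**2 = (-102)**2 = 10404)
(t(Z) + 45)*(8/25 + 45/50) = (10404 + 45)*(8/25 + 45/50) = 10449*(8*(1/25) + 45*(1/50)) = 10449*(8/25 + 9/10) = 10449*(61/50) = 637389/50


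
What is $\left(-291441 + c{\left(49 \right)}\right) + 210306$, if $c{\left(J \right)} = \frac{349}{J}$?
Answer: $- \frac{3975266}{49} \approx -81128.0$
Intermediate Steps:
$\left(-291441 + c{\left(49 \right)}\right) + 210306 = \left(-291441 + \frac{349}{49}\right) + 210306 = - \frac{14280260}{49} + 210306 = - \frac{3975266}{49}$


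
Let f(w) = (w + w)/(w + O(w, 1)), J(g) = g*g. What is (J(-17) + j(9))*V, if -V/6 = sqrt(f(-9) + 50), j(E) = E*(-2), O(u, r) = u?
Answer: -1626*sqrt(51) ≈ -11612.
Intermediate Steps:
J(g) = g**2
j(E) = -2*E
f(w) = 1 (f(w) = (w + w)/(w + w) = (2*w)/((2*w)) = (2*w)*(1/(2*w)) = 1)
V = -6*sqrt(51) (V = -6*sqrt(1 + 50) = -6*sqrt(51) ≈ -42.849)
(J(-17) + j(9))*V = ((-17)**2 - 2*9)*(-6*sqrt(51)) = (289 - 18)*(-6*sqrt(51)) = 271*(-6*sqrt(51)) = -1626*sqrt(51)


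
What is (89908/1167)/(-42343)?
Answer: -12844/7059183 ≈ -0.0018195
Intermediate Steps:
(89908/1167)/(-42343) = (89908*(1/1167))*(-1/42343) = (89908/1167)*(-1/42343) = -12844/7059183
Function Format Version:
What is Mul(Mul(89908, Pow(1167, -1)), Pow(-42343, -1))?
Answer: Rational(-12844, 7059183) ≈ -0.0018195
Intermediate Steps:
Mul(Mul(89908, Pow(1167, -1)), Pow(-42343, -1)) = Mul(Mul(89908, Rational(1, 1167)), Rational(-1, 42343)) = Mul(Rational(89908, 1167), Rational(-1, 42343)) = Rational(-12844, 7059183)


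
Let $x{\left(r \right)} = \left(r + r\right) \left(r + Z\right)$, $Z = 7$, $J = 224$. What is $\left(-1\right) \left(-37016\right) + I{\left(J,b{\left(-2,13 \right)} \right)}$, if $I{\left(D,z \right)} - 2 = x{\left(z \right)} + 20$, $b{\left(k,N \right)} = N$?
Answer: $37558$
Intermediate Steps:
$x{\left(r \right)} = 2 r \left(7 + r\right)$ ($x{\left(r \right)} = \left(r + r\right) \left(r + 7\right) = 2 r \left(7 + r\right)$)
$I{\left(D,z \right)} = 22 + 2 z \left(7 + z\right)$ ($I{\left(D,z \right)} = 2 + \left(2 z \left(7 + z\right) + 20\right) = 2 + \left(20 + 2 z \left(7 + z\right)\right) = 22 + 2 z \left(7 + z\right)$)
$\left(-1\right) \left(-37016\right) + I{\left(J,b{\left(-2,13 \right)} \right)} = \left(-1\right) \left(-37016\right) + \left(22 + 2 \cdot 13 \left(7 + 13\right)\right) = 37016 + \left(22 + 2 \cdot 13 \cdot 20\right) = 37016 + \left(22 + 520\right) = 37016 + 542 = 37558$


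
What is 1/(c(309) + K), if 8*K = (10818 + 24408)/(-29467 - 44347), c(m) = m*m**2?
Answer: 295256/8711123466411 ≈ 3.3894e-8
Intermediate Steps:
c(m) = m**3
K = -17613/295256 (K = ((10818 + 24408)/(-29467 - 44347))/8 = (35226/(-73814))/8 = (35226*(-1/73814))/8 = (1/8)*(-17613/36907) = -17613/295256 ≈ -0.059653)
1/(c(309) + K) = 1/(309**3 - 17613/295256) = 1/(29503629 - 17613/295256) = 1/(8711123466411/295256) = 295256/8711123466411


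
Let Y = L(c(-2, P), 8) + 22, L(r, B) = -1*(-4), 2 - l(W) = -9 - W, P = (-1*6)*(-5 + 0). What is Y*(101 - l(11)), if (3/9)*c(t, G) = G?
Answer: 2054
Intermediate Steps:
P = 30 (P = -6*(-5) = 30)
l(W) = 11 + W (l(W) = 2 - (-9 - W) = 2 + (9 + W) = 11 + W)
c(t, G) = 3*G
L(r, B) = 4
Y = 26 (Y = 4 + 22 = 26)
Y*(101 - l(11)) = 26*(101 - (11 + 11)) = 26*(101 - 1*22) = 26*(101 - 22) = 26*79 = 2054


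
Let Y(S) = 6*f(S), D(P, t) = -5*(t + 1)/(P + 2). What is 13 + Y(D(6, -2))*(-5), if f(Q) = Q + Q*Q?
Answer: -559/32 ≈ -17.469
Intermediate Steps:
f(Q) = Q + Q**2
D(P, t) = -5*(1 + t)/(2 + P)
Y(S) = 6*S*(1 + S) (Y(S) = 6*(S*(1 + S)) = 6*S*(1 + S))
13 + Y(D(6, -2))*(-5) = 13 + (6*(5*(-1 - 1*(-2))/(2 + 6))*(1 + 5*(-1 - 1*(-2))/(2 + 6)))*(-5) = 13 + (6*(5*(-1 + 2)/8)*(1 + 5*(-1 + 2)/8))*(-5) = 13 + (6*(5*(1/8)*1)*(1 + 5*(1/8)*1))*(-5) = 13 + (6*(5/8)*(1 + 5/8))*(-5) = 13 + (6*(5/8)*(13/8))*(-5) = 13 + (195/32)*(-5) = 13 - 975/32 = -559/32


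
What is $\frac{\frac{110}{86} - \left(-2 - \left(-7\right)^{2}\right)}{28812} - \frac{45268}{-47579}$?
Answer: $\frac{286684730}{300746859} \approx 0.95324$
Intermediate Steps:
$\frac{\frac{110}{86} - \left(-2 - \left(-7\right)^{2}\right)}{28812} - \frac{45268}{-47579} = \left(110 \cdot \frac{1}{86} + \left(49 + 2\right)\right) \frac{1}{28812} - - \frac{45268}{47579} = \left(\frac{55}{43} + 51\right) \frac{1}{28812} + \frac{45268}{47579} = \frac{2248}{43} \cdot \frac{1}{28812} + \frac{45268}{47579} = \frac{562}{309729} + \frac{45268}{47579} = \frac{286684730}{300746859}$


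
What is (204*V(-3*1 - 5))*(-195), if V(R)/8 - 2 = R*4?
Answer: 9547200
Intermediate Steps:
V(R) = 16 + 32*R (V(R) = 16 + 8*(R*4) = 16 + 8*(4*R) = 16 + 32*R)
(204*V(-3*1 - 5))*(-195) = (204*(16 + 32*(-3*1 - 5)))*(-195) = (204*(16 + 32*(-3 - 5)))*(-195) = (204*(16 + 32*(-8)))*(-195) = (204*(16 - 256))*(-195) = (204*(-240))*(-195) = -48960*(-195) = 9547200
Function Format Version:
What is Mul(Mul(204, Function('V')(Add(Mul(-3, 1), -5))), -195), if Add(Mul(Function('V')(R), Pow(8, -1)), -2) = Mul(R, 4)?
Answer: 9547200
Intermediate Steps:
Function('V')(R) = Add(16, Mul(32, R)) (Function('V')(R) = Add(16, Mul(8, Mul(R, 4))) = Add(16, Mul(8, Mul(4, R))) = Add(16, Mul(32, R)))
Mul(Mul(204, Function('V')(Add(Mul(-3, 1), -5))), -195) = Mul(Mul(204, Add(16, Mul(32, Add(Mul(-3, 1), -5)))), -195) = Mul(Mul(204, Add(16, Mul(32, Add(-3, -5)))), -195) = Mul(Mul(204, Add(16, Mul(32, -8))), -195) = Mul(Mul(204, Add(16, -256)), -195) = Mul(Mul(204, -240), -195) = Mul(-48960, -195) = 9547200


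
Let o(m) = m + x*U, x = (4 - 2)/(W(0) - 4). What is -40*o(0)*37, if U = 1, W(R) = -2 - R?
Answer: 1480/3 ≈ 493.33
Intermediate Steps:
x = -⅓ (x = (4 - 2)/((-2 - 1*0) - 4) = 2/((-2 + 0) - 4) = 2/(-2 - 4) = 2/(-6) = 2*(-⅙) = -⅓ ≈ -0.33333)
o(m) = -⅓ + m (o(m) = m - ⅓*1 = m - ⅓ = -⅓ + m)
-40*o(0)*37 = -40*(-⅓ + 0)*37 = -40*(-⅓)*37 = (40/3)*37 = 1480/3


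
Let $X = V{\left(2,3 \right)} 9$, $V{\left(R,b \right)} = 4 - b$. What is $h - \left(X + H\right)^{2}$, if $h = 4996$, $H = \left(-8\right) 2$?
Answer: $4947$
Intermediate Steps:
$H = -16$
$X = 9$ ($X = \left(4 - 3\right) 9 = 1 \cdot 9 = 9$)
$h - \left(X + H\right)^{2} = 4996 - \left(9 - 16\right)^{2} = 4996 - \left(-7\right)^{2} = 4996 - 49 = 4947$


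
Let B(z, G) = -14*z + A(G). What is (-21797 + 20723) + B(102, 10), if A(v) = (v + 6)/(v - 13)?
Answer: -7522/3 ≈ -2507.3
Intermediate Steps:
A(v) = (6 + v)/(-13 + v)
B(z, G) = -14*z + (6 + G)/(-13 + G)
(-21797 + 20723) + B(102, 10) = (-21797 + 20723) + (6 + 10 - 14*102*(-13 + 10))/(-13 + 10) = -1074 + (6 + 10 - 14*102*(-3))/(-3) = -1074 - (6 + 10 + 4284)/3 = -1074 - ⅓*4300 = -1074 - 4300/3 = -7522/3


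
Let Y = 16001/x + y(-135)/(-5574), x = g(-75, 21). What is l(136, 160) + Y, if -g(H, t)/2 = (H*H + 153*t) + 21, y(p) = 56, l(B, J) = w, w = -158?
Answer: -871904591/5486674 ≈ -158.91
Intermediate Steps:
l(B, J) = -158
g(H, t) = -42 - 306*t - 2*H² (g(H, t) = -2*((H*H + 153*t) + 21) = -2*((H² + 153*t) + 21) = -2*(21 + H² + 153*t) = -42 - 306*t - 2*H²)
x = -17718 (x = -42 - 306*21 - 2*(-75)² = -42 - 6426 - 2*5625 = -42 - 6426 - 11250 = -17718)
Y = -5010099/5486674 (Y = 16001/(-17718) + 56/(-5574) = 16001*(-1/17718) + 56*(-1/5574) = -16001/17718 - 28/2787 = -5010099/5486674 ≈ -0.91314)
l(136, 160) + Y = -158 - 5010099/5486674 = -871904591/5486674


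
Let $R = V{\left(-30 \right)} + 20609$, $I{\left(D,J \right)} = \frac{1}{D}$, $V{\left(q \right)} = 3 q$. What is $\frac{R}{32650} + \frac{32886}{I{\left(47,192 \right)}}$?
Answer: $\frac{50465231819}{32650} \approx 1.5456 \cdot 10^{6}$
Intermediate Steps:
$R = 20519$ ($R = 3 \left(-30\right) + 20609 = -90 + 20609 = 20519$)
$\frac{R}{32650} + \frac{32886}{I{\left(47,192 \right)}} = \frac{20519}{32650} + \frac{32886}{\frac{1}{47}} = 20519 \cdot \frac{1}{32650} + 32886 \frac{1}{\frac{1}{47}} = \frac{20519}{32650} + 32886 \cdot 47 = \frac{20519}{32650} + 1545642 = \frac{50465231819}{32650}$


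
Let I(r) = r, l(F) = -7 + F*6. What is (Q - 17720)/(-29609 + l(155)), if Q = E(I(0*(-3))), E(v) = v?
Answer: 8860/14343 ≈ 0.61772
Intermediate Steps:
l(F) = -7 + 6*F
Q = 0 (Q = 0*(-3) = 0)
(Q - 17720)/(-29609 + l(155)) = (0 - 17720)/(-29609 + (-7 + 6*155)) = -17720/(-29609 + (-7 + 930)) = -17720/(-29609 + 923) = -17720/(-28686) = -17720*(-1/28686) = 8860/14343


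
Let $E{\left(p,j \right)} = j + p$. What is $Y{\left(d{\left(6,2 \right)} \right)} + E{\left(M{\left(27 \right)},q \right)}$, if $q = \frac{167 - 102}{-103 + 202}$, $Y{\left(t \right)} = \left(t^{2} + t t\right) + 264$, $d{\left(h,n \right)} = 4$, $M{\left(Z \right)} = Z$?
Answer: $\frac{32042}{99} \approx 323.66$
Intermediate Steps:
$Y{\left(t \right)} = 264 + 2 t^{2}$ ($Y{\left(t \right)} = \left(t^{2} + t^{2}\right) + 264 = 2 t^{2} + 264 = 264 + 2 t^{2}$)
$q = \frac{65}{99} \approx 0.65657$
$Y{\left(d{\left(6,2 \right)} \right)} + E{\left(M{\left(27 \right)},q \right)} = \left(264 + 2 \cdot 4^{2}\right) + \left(\frac{65}{99} + 27\right) = \left(264 + 2 \cdot 16\right) + \frac{2738}{99} = \left(264 + 32\right) + \frac{2738}{99} = 296 + \frac{2738}{99} = \frac{32042}{99}$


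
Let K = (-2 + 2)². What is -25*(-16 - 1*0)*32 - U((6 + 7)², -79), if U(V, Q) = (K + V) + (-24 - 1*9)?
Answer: 12664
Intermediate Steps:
K = 0 (K = 0² = 0)
U(V, Q) = -33 + V (U(V, Q) = (0 + V) + (-24 - 1*9) = V + (-24 - 9) = V - 33 = -33 + V)
-25*(-16 - 1*0)*32 - U((6 + 7)², -79) = -25*(-16 - 1*0)*32 - (-33 + (6 + 7)²) = -25*(-16 + 0)*32 - (-33 + 13²) = -25*(-16)*32 - (-33 + 169) = 400*32 - 1*136 = 12800 - 136 = 12664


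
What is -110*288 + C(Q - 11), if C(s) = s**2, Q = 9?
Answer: -31676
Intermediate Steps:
-110*288 + C(Q - 11) = -110*288 + (9 - 11)**2 = -31680 + (-2)**2 = -31680 + 4 = -31676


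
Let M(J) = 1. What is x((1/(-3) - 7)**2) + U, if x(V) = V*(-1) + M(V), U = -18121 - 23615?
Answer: -376099/9 ≈ -41789.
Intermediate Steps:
U = -41736
x(V) = 1 - V (x(V) = V*(-1) + 1 = -V + 1 = 1 - V)
x((1/(-3) - 7)**2) + U = (1 - (1/(-3) - 7)**2) - 41736 = (1 - (-1/3 - 7)**2) - 41736 = (1 - (-22/3)**2) - 41736 = (1 - 1*484/9) - 41736 = (1 - 484/9) - 41736 = -475/9 - 41736 = -376099/9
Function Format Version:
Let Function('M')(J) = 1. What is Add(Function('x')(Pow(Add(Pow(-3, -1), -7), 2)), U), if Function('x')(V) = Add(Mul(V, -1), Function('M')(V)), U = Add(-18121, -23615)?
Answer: Rational(-376099, 9) ≈ -41789.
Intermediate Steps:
U = -41736
Function('x')(V) = Add(1, Mul(-1, V)) (Function('x')(V) = Add(Mul(V, -1), 1) = Add(Mul(-1, V), 1) = Add(1, Mul(-1, V)))
Add(Function('x')(Pow(Add(Pow(-3, -1), -7), 2)), U) = Add(Add(1, Mul(-1, Pow(Add(Pow(-3, -1), -7), 2))), -41736) = Add(Add(1, Mul(-1, Pow(Add(Rational(-1, 3), -7), 2))), -41736) = Add(Add(1, Mul(-1, Pow(Rational(-22, 3), 2))), -41736) = Add(Add(1, Mul(-1, Rational(484, 9))), -41736) = Add(Add(1, Rational(-484, 9)), -41736) = Add(Rational(-475, 9), -41736) = Rational(-376099, 9)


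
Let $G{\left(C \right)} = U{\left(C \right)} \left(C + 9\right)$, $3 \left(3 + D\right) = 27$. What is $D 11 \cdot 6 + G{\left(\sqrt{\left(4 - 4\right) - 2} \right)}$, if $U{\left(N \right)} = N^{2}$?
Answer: $378 - 2 i \sqrt{2} \approx 378.0 - 2.8284 i$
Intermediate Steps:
$D = 6$ ($D = -3 + \frac{1}{3} \cdot 27 = -3 + 9 = 6$)
$G{\left(C \right)} = C^{2} \left(9 + C\right)$ ($G{\left(C \right)} = C^{2} \left(C + 9\right) = C^{2} \left(9 + C\right)$)
$D 11 \cdot 6 + G{\left(\sqrt{\left(4 - 4\right) - 2} \right)} = 6 \cdot 11 \cdot 6 + \left(\sqrt{\left(4 - 4\right) - 2}\right)^{2} \left(9 + \sqrt{\left(4 - 4\right) - 2}\right) = 6 \cdot 66 + \left(\sqrt{\left(4 - 4\right) - 2}\right)^{2} \left(9 + \sqrt{\left(4 - 4\right) - 2}\right) = 396 + \left(\sqrt{0 - 2}\right)^{2} \left(9 + \sqrt{0 - 2}\right) = 396 + \left(\sqrt{-2}\right)^{2} \left(9 + \sqrt{-2}\right) = 396 + \left(i \sqrt{2}\right)^{2} \left(9 + i \sqrt{2}\right) = 396 - 2 \left(9 + i \sqrt{2}\right) = 396 - \left(18 + 2 i \sqrt{2}\right) = 378 - 2 i \sqrt{2}$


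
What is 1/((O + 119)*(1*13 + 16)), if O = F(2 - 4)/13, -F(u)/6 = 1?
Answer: 13/44689 ≈ 0.00029090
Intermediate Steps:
F(u) = -6 (F(u) = -6*1 = -6)
O = -6/13 ≈ -0.46154
1/((O + 119)*(1*13 + 16)) = 1/((-6/13 + 119)*(1*13 + 16)) = 1/((1541/13)*(13 + 16)) = (13/1541)/29 = (13/1541)*(1/29) = 13/44689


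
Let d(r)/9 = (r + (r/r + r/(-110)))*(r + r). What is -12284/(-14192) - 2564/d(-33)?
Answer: 243646219/334040652 ≈ 0.72939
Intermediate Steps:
d(r) = 18*r*(1 + 109*r/110) (d(r) = 9*((r + (r/r + r/(-110)))*(r + r)) = 9*((r + (1 + r*(-1/110)))*(2*r)) = 9*((r + (1 - r/110))*(2*r)) = 9*((1 + 109*r/110)*(2*r)) = 9*(2*r*(1 + 109*r/110)) = 18*r*(1 + 109*r/110))
-12284/(-14192) - 2564/d(-33) = -12284/(-14192) - 2564*(-5/(27*(110 + 109*(-33)))) = -12284*(-1/14192) - 2564*(-5/(27*(110 - 3597))) = 3071/3548 - 2564/((9/55)*(-33)*(-3487)) = 3071/3548 - 2564/94149/5 = 3071/3548 - 2564*5/94149 = 3071/3548 - 12820/94149 = 243646219/334040652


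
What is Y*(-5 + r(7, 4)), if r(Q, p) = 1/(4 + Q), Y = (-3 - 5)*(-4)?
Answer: -1728/11 ≈ -157.09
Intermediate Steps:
Y = 32 (Y = -8*(-4) = 32)
Y*(-5 + r(7, 4)) = 32*(-5 + 1/(4 + 7)) = 32*(-5 + 1/11) = 32*(-54/11) = -1728/11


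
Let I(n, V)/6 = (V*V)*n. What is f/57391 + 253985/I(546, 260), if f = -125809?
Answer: -5569356549053/2541934624320 ≈ -2.1910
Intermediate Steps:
I(n, V) = 6*n*V**2 (I(n, V) = 6*((V*V)*n) = 6*(V**2*n) = 6*(n*V**2) = 6*n*V**2)
f/57391 + 253985/I(546, 260) = -125809/57391 + 253985/((6*546*260**2)) = -125809*1/57391 + 253985/((6*546*67600)) = -125809/57391 + 253985/221457600 = -125809/57391 + 253985*(1/221457600) = -125809/57391 + 50797/44291520 = -5569356549053/2541934624320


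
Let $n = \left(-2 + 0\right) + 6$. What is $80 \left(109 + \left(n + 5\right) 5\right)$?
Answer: $12320$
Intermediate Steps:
$n = 4$ ($n = -2 + 6 = 4$)
$80 \left(109 + \left(n + 5\right) 5\right) = 80 \left(109 + \left(4 + 5\right) 5\right) = 80 \left(109 + 9 \cdot 5\right) = 80 \left(109 + 45\right) = 80 \cdot 154 = 12320$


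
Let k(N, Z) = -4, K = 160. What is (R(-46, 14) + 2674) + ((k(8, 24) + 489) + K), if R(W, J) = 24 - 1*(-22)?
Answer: 3365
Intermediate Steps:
R(W, J) = 46 (R(W, J) = 24 + 22 = 46)
(R(-46, 14) + 2674) + ((k(8, 24) + 489) + K) = (46 + 2674) + ((-4 + 489) + 160) = 2720 + (485 + 160) = 2720 + 645 = 3365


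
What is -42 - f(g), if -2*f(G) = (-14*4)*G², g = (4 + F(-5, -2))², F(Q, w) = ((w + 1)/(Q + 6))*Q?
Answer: -183750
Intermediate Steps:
F(Q, w) = Q*(1 + w)/(6 + Q) (F(Q, w) = ((1 + w)/(6 + Q))*Q = Q*(1 + w)/(6 + Q))
g = 81 (g = (4 - 5*(1 - 2)/(6 - 5))² = (4 - 5*(-1)/1)² = (4 - 5*1*(-1))² = (4 + 5)² = 9² = 81)
f(G) = 28*G² (f(G) = -(-14*4)*G²/2 = -(-28)*G² = 28*G²)
-42 - f(g) = -42 - 28*81² = -42 - 28*6561 = -42 - 1*183708 = -42 - 183708 = -183750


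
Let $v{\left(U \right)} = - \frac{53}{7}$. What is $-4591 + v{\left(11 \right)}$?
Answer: $- \frac{32190}{7} \approx -4598.6$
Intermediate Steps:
$v{\left(U \right)} = - \frac{53}{7}$ ($v{\left(U \right)} = \left(-53\right) \frac{1}{7} = - \frac{53}{7}$)
$-4591 + v{\left(11 \right)} = -4591 - \frac{53}{7} = - \frac{32190}{7}$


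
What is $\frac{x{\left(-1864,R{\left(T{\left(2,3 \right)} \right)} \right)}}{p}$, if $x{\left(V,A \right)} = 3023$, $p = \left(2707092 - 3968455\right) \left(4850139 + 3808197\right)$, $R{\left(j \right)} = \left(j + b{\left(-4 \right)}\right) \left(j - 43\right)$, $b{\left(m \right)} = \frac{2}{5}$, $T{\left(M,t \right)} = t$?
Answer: $- \frac{3023}{10921304671968} \approx -2.768 \cdot 10^{-10}$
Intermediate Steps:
$b{\left(m \right)} = \frac{2}{5}$ ($b{\left(m \right)} = 2 \cdot \frac{1}{5} = \frac{2}{5}$)
$R{\left(j \right)} = \left(-43 + j\right) \left(\frac{2}{5} + j\right)$ ($R{\left(j \right)} = \left(j + \frac{2}{5}\right) \left(j - 43\right) = \left(\frac{2}{5} + j\right) \left(-43 + j\right) = \left(-43 + j\right) \left(\frac{2}{5} + j\right)$)
$p = -10921304671968$ ($p = \left(-1261363\right) 8658336 = -10921304671968$)
$\frac{x{\left(-1864,R{\left(T{\left(2,3 \right)} \right)} \right)}}{p} = \frac{3023}{-10921304671968} = 3023 \left(- \frac{1}{10921304671968}\right) = - \frac{3023}{10921304671968}$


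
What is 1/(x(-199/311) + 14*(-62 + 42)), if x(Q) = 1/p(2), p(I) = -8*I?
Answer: -16/4481 ≈ -0.0035706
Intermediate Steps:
x(Q) = -1/16 (x(Q) = 1/(-8*2) = 1/(-16) = -1/16)
1/(x(-199/311) + 14*(-62 + 42)) = 1/(-1/16 + 14*(-62 + 42)) = 1/(-1/16 + 14*(-20)) = 1/(-1/16 - 280) = 1/(-4481/16) = -16/4481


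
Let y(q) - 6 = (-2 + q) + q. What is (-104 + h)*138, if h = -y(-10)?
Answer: -12144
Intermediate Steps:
y(q) = 4 + 2*q (y(q) = 6 + ((-2 + q) + q) = 6 + (-2 + 2*q) = 4 + 2*q)
h = 16 (h = -(4 + 2*(-10)) = -(4 - 20) = -1*(-16) = 16)
(-104 + h)*138 = (-104 + 16)*138 = -88*138 = -12144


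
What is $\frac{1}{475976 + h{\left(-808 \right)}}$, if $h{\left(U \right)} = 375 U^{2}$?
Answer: $\frac{1}{245299976} \approx 4.0766 \cdot 10^{-9}$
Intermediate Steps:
$\frac{1}{475976 + h{\left(-808 \right)}} = \frac{1}{475976 + 375 \left(-808\right)^{2}} = \frac{1}{475976 + 375 \cdot 652864} = \frac{1}{475976 + 244824000} = \frac{1}{245299976}$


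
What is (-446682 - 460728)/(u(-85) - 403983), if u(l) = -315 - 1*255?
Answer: 302470/134851 ≈ 2.2430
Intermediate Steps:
u(l) = -570 (u(l) = -315 - 255 = -570)
(-446682 - 460728)/(u(-85) - 403983) = (-446682 - 460728)/(-570 - 403983) = -907410/(-404553) = -907410*(-1/404553) = 302470/134851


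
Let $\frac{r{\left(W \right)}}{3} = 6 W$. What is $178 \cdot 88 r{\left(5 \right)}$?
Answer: $1409760$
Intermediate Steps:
$r{\left(W \right)} = 18 W$ ($r{\left(W \right)} = 3 \cdot 6 W = 18 W$)
$178 \cdot 88 r{\left(5 \right)} = 178 \cdot 88 \cdot 18 \cdot 5 = 15664 \cdot 90 = 1409760$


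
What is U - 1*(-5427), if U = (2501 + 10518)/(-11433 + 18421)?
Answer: 37936895/6988 ≈ 5428.9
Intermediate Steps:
U = 13019/6988 ≈ 1.8631
U - 1*(-5427) = 13019/6988 - 1*(-5427) = 13019/6988 + 5427 = 37936895/6988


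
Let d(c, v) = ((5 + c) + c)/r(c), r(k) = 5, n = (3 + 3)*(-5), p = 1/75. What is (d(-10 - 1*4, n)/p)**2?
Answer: 119025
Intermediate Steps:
p = 1/75 ≈ 0.013333
n = -30 (n = 6*(-5) = -30)
d(c, v) = 1 + 2*c/5 (d(c, v) = ((5 + c) + c)/5 = (5 + 2*c)*(1/5) = 1 + 2*c/5)
(d(-10 - 1*4, n)/p)**2 = ((1 + 2*(-10 - 1*4)/5)/(1/75))**2 = ((1 + 2*(-10 - 4)/5)*75)**2 = ((1 + (2/5)*(-14))*75)**2 = ((1 - 28/5)*75)**2 = (-23/5*75)**2 = (-345)**2 = 119025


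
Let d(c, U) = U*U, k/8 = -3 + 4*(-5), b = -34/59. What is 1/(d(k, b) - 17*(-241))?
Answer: 3481/14262813 ≈ 0.00024406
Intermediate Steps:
b = -34/59 (b = -34*1/59 = -34/59 ≈ -0.57627)
k = -184 (k = 8*(-3 + 4*(-5)) = 8*(-3 - 20) = 8*(-23) = -184)
d(c, U) = U**2
1/(d(k, b) - 17*(-241)) = 1/((-34/59)**2 - 17*(-241)) = 1/(1156/3481 + 4097) = 1/(14262813/3481) = 3481/14262813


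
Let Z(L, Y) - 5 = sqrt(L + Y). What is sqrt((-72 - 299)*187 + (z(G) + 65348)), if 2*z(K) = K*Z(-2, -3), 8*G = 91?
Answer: sqrt(-64009 + 91*I*sqrt(5))/4 ≈ 0.10053 + 63.25*I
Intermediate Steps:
G = 91/8 (G = (1/8)*91 = 91/8 ≈ 11.375)
Z(L, Y) = 5 + sqrt(L + Y)
z(K) = K*(5 + I*sqrt(5))/2 (z(K) = (K*(5 + sqrt(-2 - 3)))/2 = (K*(5 + sqrt(-5)))/2 = (K*(5 + I*sqrt(5)))/2 = K*(5 + I*sqrt(5))/2)
sqrt((-72 - 299)*187 + (z(G) + 65348)) = sqrt((-72 - 299)*187 + ((1/2)*(91/8)*(5 + I*sqrt(5)) + 65348)) = sqrt(-371*187 + ((455/16 + 91*I*sqrt(5)/16) + 65348)) = sqrt(-69377 + (1046023/16 + 91*I*sqrt(5)/16)) = sqrt(-64009/16 + 91*I*sqrt(5)/16)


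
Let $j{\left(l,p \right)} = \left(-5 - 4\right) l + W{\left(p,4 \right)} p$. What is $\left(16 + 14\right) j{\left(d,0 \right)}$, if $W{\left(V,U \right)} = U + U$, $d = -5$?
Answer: $1350$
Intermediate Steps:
$W{\left(V,U \right)} = 2 U$
$j{\left(l,p \right)} = - 9 l + 8 p$ ($j{\left(l,p \right)} = \left(-5 - 4\right) l + 2 \cdot 4 p = \left(-5 - 4\right) l + 8 p = - 9 l + 8 p$)
$\left(16 + 14\right) j{\left(d,0 \right)} = \left(16 + 14\right) \left(\left(-9\right) \left(-5\right) + 8 \cdot 0\right) = 30 \left(45 + 0\right) = 30 \cdot 45 = 1350$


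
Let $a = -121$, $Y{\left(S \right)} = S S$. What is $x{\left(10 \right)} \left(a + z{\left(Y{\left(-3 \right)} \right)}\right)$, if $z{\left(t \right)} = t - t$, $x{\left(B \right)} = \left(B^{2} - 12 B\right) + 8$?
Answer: $1452$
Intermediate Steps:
$Y{\left(S \right)} = S^{2}$
$x{\left(B \right)} = 8 + B^{2} - 12 B$
$z{\left(t \right)} = 0$
$x{\left(10 \right)} \left(a + z{\left(Y{\left(-3 \right)} \right)}\right) = \left(8 + 10^{2} - 120\right) \left(-121 + 0\right) = \left(8 + 100 - 120\right) \left(-121\right) = \left(-12\right) \left(-121\right) = 1452$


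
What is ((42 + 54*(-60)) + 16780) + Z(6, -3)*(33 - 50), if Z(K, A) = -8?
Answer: 13718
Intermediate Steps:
((42 + 54*(-60)) + 16780) + Z(6, -3)*(33 - 50) = ((42 + 54*(-60)) + 16780) - 8*(33 - 50) = ((42 - 3240) + 16780) - 8*(-17) = (-3198 + 16780) + 136 = 13582 + 136 = 13718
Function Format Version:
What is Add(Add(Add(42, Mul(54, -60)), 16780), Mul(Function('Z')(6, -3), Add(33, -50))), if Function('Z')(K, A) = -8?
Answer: 13718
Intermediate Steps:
Add(Add(Add(42, Mul(54, -60)), 16780), Mul(Function('Z')(6, -3), Add(33, -50))) = Add(Add(Add(42, Mul(54, -60)), 16780), Mul(-8, Add(33, -50))) = Add(Add(Add(42, -3240), 16780), Mul(-8, -17)) = Add(Add(-3198, 16780), 136) = Add(13582, 136) = 13718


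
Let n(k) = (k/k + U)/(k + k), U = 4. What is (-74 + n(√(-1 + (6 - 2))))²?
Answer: 65737/12 - 370*√3/3 ≈ 5264.5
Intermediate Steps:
n(k) = 5/(2*k) (n(k) = (k/k + 4)/(k + k) = (1 + 4)/((2*k)) = 5*(1/(2*k)) = 5/(2*k))
(-74 + n(√(-1 + (6 - 2))))² = (-74 + 5/(2*(√(-1 + (6 - 2)))))² = (-74 + 5/(2*(√(-1 + 4))))² = (-74 + 5/(2*(√3)))² = (-74 + 5*(√3/3)/2)² = (-74 + 5*√3/6)²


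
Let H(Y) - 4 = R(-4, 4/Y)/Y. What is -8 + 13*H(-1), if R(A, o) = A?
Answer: 96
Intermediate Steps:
H(Y) = 4 - 4/Y
-8 + 13*H(-1) = -8 + 13*(4 - 4/(-1)) = -8 + 13*(4 - 4*(-1)) = -8 + 13*(4 + 4) = -8 + 13*8 = -8 + 104 = 96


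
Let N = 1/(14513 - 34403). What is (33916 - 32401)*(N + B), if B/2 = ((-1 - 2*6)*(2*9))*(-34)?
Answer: 31965457579/1326 ≈ 2.4107e+7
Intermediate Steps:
N = -1/19890 (N = 1/(-19890) = -1/19890 ≈ -5.0277e-5)
B = 15912 (B = 2*(((-1 - 2*6)*(2*9))*(-34)) = 2*(((-1 - 12)*18)*(-34)) = 2*(-13*18*(-34)) = 2*(-234*(-34)) = 2*7956 = 15912)
(33916 - 32401)*(N + B) = (33916 - 32401)*(-1/19890 + 15912) = 1515*(316489679/19890) = 31965457579/1326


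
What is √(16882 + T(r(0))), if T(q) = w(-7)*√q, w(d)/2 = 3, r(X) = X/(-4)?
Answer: √16882 ≈ 129.93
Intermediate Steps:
r(X) = -X/4 (r(X) = X*(-¼) = -X/4)
w(d) = 6 (w(d) = 2*3 = 6)
T(q) = 6*√q
√(16882 + T(r(0))) = √(16882 + 6*√(-¼*0)) = √(16882 + 6*√0) = √(16882 + 6*0) = √(16882 + 0) = √16882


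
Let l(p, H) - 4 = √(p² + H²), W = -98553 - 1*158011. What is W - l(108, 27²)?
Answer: -256568 - 27*√745 ≈ -2.5731e+5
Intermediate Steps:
W = -256564 (W = -98553 - 158011 = -256564)
l(p, H) = 4 + √(H² + p²) (l(p, H) = 4 + √(p² + H²) = 4 + √(H² + p²))
W - l(108, 27²) = -256564 - (4 + √((27²)² + 108²)) = -256564 - (4 + √(729² + 11664)) = -256564 - (4 + √(531441 + 11664)) = -256564 - (4 + √543105) = -256564 - (4 + 27*√745) = -256564 + (-4 - 27*√745) = -256568 - 27*√745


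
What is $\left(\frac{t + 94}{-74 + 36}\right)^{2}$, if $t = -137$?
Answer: $\frac{1849}{1444} \approx 1.2805$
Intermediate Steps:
$\left(\frac{t + 94}{-74 + 36}\right)^{2} = \left(\frac{-137 + 94}{-74 + 36}\right)^{2} = \left(- \frac{43}{-38}\right)^{2} = \left(\left(-43\right) \left(- \frac{1}{38}\right)\right)^{2} = \left(\frac{43}{38}\right)^{2} = \frac{1849}{1444}$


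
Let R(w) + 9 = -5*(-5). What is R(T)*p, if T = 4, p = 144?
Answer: 2304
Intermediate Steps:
R(w) = 16 (R(w) = -9 - 5*(-5) = -9 + 25 = 16)
R(T)*p = 16*144 = 2304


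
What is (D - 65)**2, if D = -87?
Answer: 23104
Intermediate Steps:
(D - 65)**2 = (-87 - 65)**2 = (-152)**2 = 23104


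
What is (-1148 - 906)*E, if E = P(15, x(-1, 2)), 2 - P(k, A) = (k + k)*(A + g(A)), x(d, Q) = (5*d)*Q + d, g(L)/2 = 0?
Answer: -681928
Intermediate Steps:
g(L) = 0 (g(L) = 2*0 = 0)
x(d, Q) = d + 5*Q*d (x(d, Q) = 5*Q*d + d = d + 5*Q*d)
P(k, A) = 2 - 2*A*k (P(k, A) = 2 - (k + k)*(A + 0) = 2 - 2*k*A = 2 - 2*A*k)
E = 332 (E = 2 - 2*(-(1 + 5*2))*15 = 2 - 2*(-(1 + 10))*15 = 2 - 2*(-1*11)*15 = 2 - 2*(-11)*15 = 2 + 330 = 332)
(-1148 - 906)*E = (-1148 - 906)*332 = -2054*332 = -681928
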